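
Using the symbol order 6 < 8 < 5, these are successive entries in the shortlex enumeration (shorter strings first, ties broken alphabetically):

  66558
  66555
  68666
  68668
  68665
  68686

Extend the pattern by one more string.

Find the rightmost character of 68686 below 5, bump it to the next letter, and reset everything to its right to 6.

68688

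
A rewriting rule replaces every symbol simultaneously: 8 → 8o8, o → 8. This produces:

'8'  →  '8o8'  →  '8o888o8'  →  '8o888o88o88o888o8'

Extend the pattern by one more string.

Applying the rule to each of the 17 symbols of 8o888o88o88o888o8 gives the pieces 8o8 8 8o8 8o8 8o8 8 8o8 8o8 8 8o8 8o8 8 8o8 8o8 8o8 8 8o8, which concatenate to the answer.

8o888o88o88o888o88o888o88o888o88o88o888o8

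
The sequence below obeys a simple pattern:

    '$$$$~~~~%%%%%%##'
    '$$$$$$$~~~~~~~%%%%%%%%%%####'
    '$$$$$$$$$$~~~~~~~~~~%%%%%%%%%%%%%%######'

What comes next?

$$$$$$$$$$$$$~~~~~~~~~~~~~%%%%%%%%%%%%%%%%%%########

The n-th term is 3n-2 $'s then 3n-2 ~'s then 4n-2 %'s then 2n-2 #'s, where the shown terms are n = 2, 3, 4.
For the next term, n = 5, so the run lengths are 13, 13, 18, 8.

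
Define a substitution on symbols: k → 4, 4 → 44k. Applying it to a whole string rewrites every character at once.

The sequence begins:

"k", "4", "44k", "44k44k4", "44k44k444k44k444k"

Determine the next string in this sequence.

44k44k444k44k444k44k44k444k44k444k44k44k4

φ(44k44k444k44k444k) expands symbol-by-symbol to 44k 44k 4 44k 44k 4 44k 44k 44k 4 44k 44k 4 44k 44k 44k 4; joining the 17 pieces gives the next term.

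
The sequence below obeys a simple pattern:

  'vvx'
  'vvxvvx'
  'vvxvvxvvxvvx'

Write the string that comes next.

Every step duplicates the string.
So the next term is two copies of vvxvvxvvxvvx.

vvxvvxvvxvvxvvxvvxvvxvvx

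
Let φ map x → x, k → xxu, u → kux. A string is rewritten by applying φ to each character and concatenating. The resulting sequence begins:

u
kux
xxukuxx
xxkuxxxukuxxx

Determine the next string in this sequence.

φ(xxkuxxxukuxxx) expands symbol-by-symbol to x x xxu kux x x x kux xxu kux x x x; joining the 13 pieces gives the next term.

xxxxukuxxxxkuxxxukuxxxx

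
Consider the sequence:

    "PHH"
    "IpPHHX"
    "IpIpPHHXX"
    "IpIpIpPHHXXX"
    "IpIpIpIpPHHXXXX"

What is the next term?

Each term wraps the previous one in Ip on the left and X on the right.
So the next term is Ip·IpIpIpIpPHHXXXX·X.

IpIpIpIpIpPHHXXXXX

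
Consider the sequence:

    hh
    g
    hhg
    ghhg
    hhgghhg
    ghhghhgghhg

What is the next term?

hhgghhgghhghhgghhg

From term 3 onward, concatenate the second-to-last term with the last: hh·g = hhg, g·hhg = ghhg, …
So term 7 is hhgghhg·ghhghhgghhg.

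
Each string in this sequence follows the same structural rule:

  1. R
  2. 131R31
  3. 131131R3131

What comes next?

Each term wraps the previous one in 131 on the left and 31 on the right.
So the next term is 131·131131R3131·31.

131131131R313131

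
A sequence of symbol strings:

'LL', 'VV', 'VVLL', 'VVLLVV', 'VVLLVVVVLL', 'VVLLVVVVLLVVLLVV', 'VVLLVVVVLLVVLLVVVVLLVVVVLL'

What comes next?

VVLLVVVVLLVVLLVVVVLLVVVVLLVVLLVVVVLLVVLLVV

From term 3 onward, concatenate the last term with the second-to-last: VV·LL = VVLL, VVLL·VV = VVLLVV, …
Continuing: VVLLVVVVLLVVLLVVVVLLVVVVLL · VVLLVVVVLLVVLLVV gives term 8.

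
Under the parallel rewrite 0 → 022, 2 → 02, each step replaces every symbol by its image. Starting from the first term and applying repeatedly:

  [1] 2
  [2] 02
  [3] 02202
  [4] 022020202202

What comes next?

Expanding 022020202202: 0→022, 2→02, 2→02, 0→022, 2→02, 0→022, 2→02, 0→022, 2→02, 2→02, 0→022, 2→02. Concatenated: 022 02 02 022 02 022 02 022 02 02 022 02.

02202020220202202022020202202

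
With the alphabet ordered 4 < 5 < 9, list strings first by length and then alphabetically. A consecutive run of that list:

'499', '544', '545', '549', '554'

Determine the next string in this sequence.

Find the rightmost character of 554 below 9, bump it to the next letter, and reset everything to its right to 4.

555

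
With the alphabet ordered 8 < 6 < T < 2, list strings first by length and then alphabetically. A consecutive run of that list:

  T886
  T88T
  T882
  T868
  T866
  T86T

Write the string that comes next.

Treat T86T as a base-4 numeral over the given alphabet and add one, carrying through any trailing 2's.

T862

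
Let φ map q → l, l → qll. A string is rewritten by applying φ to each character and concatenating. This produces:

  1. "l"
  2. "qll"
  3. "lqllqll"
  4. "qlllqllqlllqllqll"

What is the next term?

φ(qlllqllqlllqllqll) expands symbol-by-symbol to l qll qll qll l qll qll l qll qll qll l qll qll l qll qll; joining the 17 pieces gives the next term.

lqllqllqlllqllqlllqllqllqlllqllqlllqllqll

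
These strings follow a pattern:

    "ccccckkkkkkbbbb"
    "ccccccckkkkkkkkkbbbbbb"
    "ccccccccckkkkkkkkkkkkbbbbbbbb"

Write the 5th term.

Term n consists of 2n+1 c's, followed by 3n k's, followed by 2n b's, where the shown terms are n = 2, 3, 4.
Setting n = 6 gives 13, 18, 12 characters in each block.

ccccccccccccckkkkkkkkkkkkkkkkkkbbbbbbbbbbbb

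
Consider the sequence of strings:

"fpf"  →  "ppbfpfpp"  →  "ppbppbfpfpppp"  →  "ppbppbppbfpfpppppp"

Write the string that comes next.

Each term wraps the previous one in ppb on the left and pp on the right.
One more step from ppbppbppbfpfpppppp gives the answer.

ppbppbppbppbfpfpppppppp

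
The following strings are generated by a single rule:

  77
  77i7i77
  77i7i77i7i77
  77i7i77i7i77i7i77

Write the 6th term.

The strings grow by a fixed suffix i7i77 each time.
From 77i7i77i7i77i7i77, 2 further steps: 77i7i77i7i77i7i77 → 77i7i77i7i77i7i77i7i77 → (answer).

77i7i77i7i77i7i77i7i77i7i77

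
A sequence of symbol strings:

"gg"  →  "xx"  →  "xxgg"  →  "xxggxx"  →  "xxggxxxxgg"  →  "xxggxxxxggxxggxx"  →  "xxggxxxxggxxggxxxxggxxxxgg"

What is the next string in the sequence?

xxggxxxxggxxggxxxxggxxxxggxxggxxxxggxxggxx

From term 3 onward, concatenate the last term with the second-to-last: xx·gg = xxgg, xxgg·xx = xxggxx, …
The next term joins xxggxxxxggxxggxxxxggxxxxgg and xxggxxxxggxxggxx.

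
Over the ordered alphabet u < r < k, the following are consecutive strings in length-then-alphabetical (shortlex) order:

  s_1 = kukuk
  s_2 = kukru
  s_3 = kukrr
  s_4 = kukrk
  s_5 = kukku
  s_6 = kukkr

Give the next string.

Find the rightmost character of kukkr below k, bump it to the next letter, and reset everything to its right to u.

kukkk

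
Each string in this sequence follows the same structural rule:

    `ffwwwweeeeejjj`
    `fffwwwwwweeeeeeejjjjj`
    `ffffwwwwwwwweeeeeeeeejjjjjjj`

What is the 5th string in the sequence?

Each string has the form f^{n} w^{2n} e^{2n+1} j^{2n-1}, where the shown terms are n = 2, 3, 4.
Setting n = 6 gives 6, 12, 13, 11 characters in each block.

ffffffwwwwwwwwwwwweeeeeeeeeeeeejjjjjjjjjjj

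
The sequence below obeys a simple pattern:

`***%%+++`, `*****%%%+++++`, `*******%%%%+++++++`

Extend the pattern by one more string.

*********%%%%%+++++++++

Term n consists of 2n+1 *'s, followed by n+1 %'s, followed by 2n+1 +'s (n = 1, 2, …).
For the next term, n = 4, so the run lengths are 9, 5, 9.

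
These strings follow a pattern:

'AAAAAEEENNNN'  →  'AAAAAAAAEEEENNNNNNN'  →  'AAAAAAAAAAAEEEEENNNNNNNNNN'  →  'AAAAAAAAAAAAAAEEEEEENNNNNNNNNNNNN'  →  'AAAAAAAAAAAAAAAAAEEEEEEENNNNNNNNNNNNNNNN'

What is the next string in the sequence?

AAAAAAAAAAAAAAAAAAAAEEEEEEEENNNNNNNNNNNNNNNNNNN

The n-th term is 3n+2 A's then n+2 E's then 3n+1 N's (n = 1, 2, …).
For the next term, n = 6, so the run lengths are 20, 8, 19.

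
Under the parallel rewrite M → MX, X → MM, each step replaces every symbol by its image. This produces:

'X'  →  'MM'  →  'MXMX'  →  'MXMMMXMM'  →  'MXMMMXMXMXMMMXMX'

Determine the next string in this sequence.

Applying the rule to each of the 16 symbols of MXMMMXMXMXMMMXMX gives the pieces MX MM MX MX MX MM MX MM MX MM MX MX MX MM MX MM, which concatenate to the answer.

MXMMMXMXMXMMMXMMMXMMMXMXMXMMMXMM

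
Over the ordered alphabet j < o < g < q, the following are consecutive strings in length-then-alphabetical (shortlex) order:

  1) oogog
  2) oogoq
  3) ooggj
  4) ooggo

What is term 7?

oogqj

Advancing 3 positions from ooggo through ooggo → ooggg → ooggq reaches term 7.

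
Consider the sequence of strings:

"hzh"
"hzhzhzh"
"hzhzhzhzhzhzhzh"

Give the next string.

Each string is two copies of the previous one joined by 'z'.
One more doubling of hzhzhzhzhzhzhzh gives the answer.

hzhzhzhzhzhzhzhzhzhzhzhzhzhzhzh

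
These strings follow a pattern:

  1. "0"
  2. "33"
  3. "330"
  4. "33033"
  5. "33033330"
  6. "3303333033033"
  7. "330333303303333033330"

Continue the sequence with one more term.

From term 3 onward, concatenate the last term with the second-to-last: 33·0 = 330, 330·33 = 33033, …
So term 8 is 330333303303333033330·3303333033033.

3303333033033330333303303333033033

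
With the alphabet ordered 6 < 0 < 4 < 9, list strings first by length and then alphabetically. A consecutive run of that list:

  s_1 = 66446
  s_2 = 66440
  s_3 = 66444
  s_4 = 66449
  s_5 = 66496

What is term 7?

Continuing the enumeration 2 steps past 66496: 66496 → 66490 → (answer).

66494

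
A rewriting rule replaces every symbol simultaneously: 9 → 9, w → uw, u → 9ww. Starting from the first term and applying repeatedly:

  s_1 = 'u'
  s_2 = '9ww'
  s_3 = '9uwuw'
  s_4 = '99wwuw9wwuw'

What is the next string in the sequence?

99uwuw9wwuw9uwuw9wwuw

Rewriting each symbol of 99wwuw9wwuw: 9→9, 9→9, w→uw, w→uw, u→9ww, w→uw, 9→9, w→uw, w→uw, u→9ww, w→uw, which concatenates to 9 9 uw uw 9ww uw 9 uw uw 9ww uw.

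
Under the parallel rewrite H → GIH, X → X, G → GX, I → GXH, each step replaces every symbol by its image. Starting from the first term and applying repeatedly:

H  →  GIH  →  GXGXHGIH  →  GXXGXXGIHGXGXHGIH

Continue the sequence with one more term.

GXXXGXXXGXGXHGIHGXXGXXGIHGXGXHGIH

Replace each of the 17 characters of GXXGXXGIHGXGXHGIH in place — GX X X GX X X GX GXH GIH GX X GX X GIH GX GXH GIH — and concatenate.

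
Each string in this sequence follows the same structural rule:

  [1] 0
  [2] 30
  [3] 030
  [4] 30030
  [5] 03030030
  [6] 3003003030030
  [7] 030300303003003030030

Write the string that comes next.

Each term (from the third on) is the two preceding terms concatenated in order: term 3 = 0·30 = 030.
So term 8 is 3003003030030·030300303003003030030.

3003003030030030300303003003030030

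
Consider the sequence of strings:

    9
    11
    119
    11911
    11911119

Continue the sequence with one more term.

1191111911911

From term 3 onward, concatenate the last term with the second-to-last: 11·9 = 119, 119·11 = 11911, …
So term 6 is 11911119·11911.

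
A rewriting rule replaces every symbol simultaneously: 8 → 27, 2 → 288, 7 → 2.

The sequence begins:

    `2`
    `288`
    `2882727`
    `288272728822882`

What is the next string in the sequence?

Replace each of the 15 characters of 288272728822882 in place — 288 27 27 288 2 288 2 288 27 27 288 288 27 27 288 — and concatenate.

28827272882288228827272882882727288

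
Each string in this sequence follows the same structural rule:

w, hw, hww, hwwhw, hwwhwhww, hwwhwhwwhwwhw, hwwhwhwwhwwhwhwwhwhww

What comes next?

This is a Fibonacci-style word recurrence s(k) = s(k−1)·s(k−2): e.g. hw·w = hww.
Continuing: hwwhwhwwhwwhwhwwhwhww · hwwhwhwwhwwhw gives term 8.

hwwhwhwwhwwhwhwwhwhwwhwwhwhwwhwwhw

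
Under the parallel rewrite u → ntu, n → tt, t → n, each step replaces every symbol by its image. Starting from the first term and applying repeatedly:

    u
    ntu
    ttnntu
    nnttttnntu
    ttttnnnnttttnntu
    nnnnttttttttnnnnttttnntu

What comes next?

Replace each of the 24 characters of nnnnttttttttnnnnttttnntu in place — tt tt tt tt n n n n n n n n tt tt tt tt n n n n tt tt n ntu — and concatenate.

ttttttttnnnnnnnnttttttttnnnnttttnntu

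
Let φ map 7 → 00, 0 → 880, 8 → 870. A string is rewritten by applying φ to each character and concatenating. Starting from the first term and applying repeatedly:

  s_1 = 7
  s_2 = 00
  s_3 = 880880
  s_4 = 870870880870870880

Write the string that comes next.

87000880870008808708708808700088087000880870870880

Replace each of the 18 characters of 870870880870870880 in place — 870 00 880 870 00 880 870 870 880 870 00 880 870 00 880 870 870 880 — and concatenate.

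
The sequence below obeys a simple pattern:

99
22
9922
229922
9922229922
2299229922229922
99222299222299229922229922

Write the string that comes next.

229922992222992299222299222299229922229922

This is a Fibonacci-style word recurrence s(k) = s(k−2)·s(k−1): e.g. 99·22 = 9922.
So term 8 is 2299229922229922·99222299222299229922229922.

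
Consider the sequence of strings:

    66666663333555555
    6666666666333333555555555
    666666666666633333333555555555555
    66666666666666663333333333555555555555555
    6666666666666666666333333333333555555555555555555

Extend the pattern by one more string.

Term n consists of 3n+1 6's, followed by 2n 3's, followed by 3n 5's, where the shown terms are n = 2, 3, 4, 5, 6.
Setting n = 7 gives 22, 14, 21 characters in each block.

666666666666666666666633333333333333555555555555555555555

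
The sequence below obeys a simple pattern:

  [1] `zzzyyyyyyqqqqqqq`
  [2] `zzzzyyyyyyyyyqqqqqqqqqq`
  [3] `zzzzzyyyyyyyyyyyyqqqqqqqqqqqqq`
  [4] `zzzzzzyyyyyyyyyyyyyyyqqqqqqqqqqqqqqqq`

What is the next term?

zzzzzzzyyyyyyyyyyyyyyyyyyqqqqqqqqqqqqqqqqqqq

Each string has the form z^{n+1} y^{3n} q^{3n+1}, where the shown terms are n = 2, 3, 4, 5.
For the next term, n = 6, so the run lengths are 7, 18, 19.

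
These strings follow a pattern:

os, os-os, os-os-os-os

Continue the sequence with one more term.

Each string is two copies of the previous one joined by '-'.
One more doubling of os-os-os-os gives the answer.

os-os-os-os-os-os-os-os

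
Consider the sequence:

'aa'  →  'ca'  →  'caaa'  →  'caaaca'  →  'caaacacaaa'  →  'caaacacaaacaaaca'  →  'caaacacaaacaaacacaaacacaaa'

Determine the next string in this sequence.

From term 3 onward, concatenate the last term with the second-to-last: ca·aa = caaa, caaa·ca = caaaca, …
The next term joins caaacacaaacaaacacaaacacaaa and caaacacaaacaaaca.

caaacacaaacaaacacaaacacaaacaaacacaaacaaaca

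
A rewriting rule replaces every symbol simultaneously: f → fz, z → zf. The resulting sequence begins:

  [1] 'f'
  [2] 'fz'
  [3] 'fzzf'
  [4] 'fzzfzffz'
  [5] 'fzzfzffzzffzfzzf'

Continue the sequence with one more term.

Applying the rule to each of the 16 symbols of fzzfzffzzffzfzzf gives the pieces fz zf zf fz zf fz fz zf zf fz fz zf fz zf zf fz, which concatenate to the answer.

fzzfzffzzffzfzzfzffzfzzffzzfzffz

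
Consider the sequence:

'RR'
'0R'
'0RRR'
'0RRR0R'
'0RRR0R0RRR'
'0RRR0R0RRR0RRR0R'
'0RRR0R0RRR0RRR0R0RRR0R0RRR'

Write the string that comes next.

From term 3 onward, concatenate the last term with the second-to-last: 0R·RR = 0RRR, 0RRR·0R = 0RRR0R, …
Continuing: 0RRR0R0RRR0RRR0R0RRR0R0RRR · 0RRR0R0RRR0RRR0R gives term 8.

0RRR0R0RRR0RRR0R0RRR0R0RRR0RRR0R0RRR0RRR0R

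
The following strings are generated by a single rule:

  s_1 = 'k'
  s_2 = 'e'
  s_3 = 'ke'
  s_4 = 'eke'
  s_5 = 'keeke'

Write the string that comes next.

From term 3 onward, concatenate the second-to-last term with the last: k·e = ke, e·ke = eke, …
Continuing: eke · keeke gives term 6.

ekekeeke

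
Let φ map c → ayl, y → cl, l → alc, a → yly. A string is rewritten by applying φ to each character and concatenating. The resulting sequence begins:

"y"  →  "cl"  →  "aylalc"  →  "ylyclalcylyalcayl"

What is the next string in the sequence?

clalcclaylalcylyalcaylclalcclylyalcaylylyclalc

Replace each of the 17 characters of ylyclalcylyalcayl in place — cl alc cl ayl alc yly alc ayl cl alc cl yly alc ayl yly cl alc — and concatenate.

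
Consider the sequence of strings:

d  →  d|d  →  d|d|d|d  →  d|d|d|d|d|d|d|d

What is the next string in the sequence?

Each string is two copies of the previous one joined by '|'.
So the next term is two copies of d|d|d|d|d|d|d|d with '|' between the halves.

d|d|d|d|d|d|d|d|d|d|d|d|d|d|d|d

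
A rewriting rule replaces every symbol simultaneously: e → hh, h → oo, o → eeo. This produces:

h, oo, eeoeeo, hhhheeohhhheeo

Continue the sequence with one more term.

Replace each of the 14 characters of hhhheeohhhheeo in place — oo oo oo oo hh hh eeo oo oo oo oo hh hh eeo — and concatenate.

oooooooohhhheeooooooooohhhheeo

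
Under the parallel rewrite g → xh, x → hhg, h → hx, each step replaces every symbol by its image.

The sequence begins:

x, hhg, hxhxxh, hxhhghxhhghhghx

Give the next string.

hxhhghxhxxhhxhhghxhxxhhxhxxhhxhhg

φ(hxhhghxhhghhghx) expands symbol-by-symbol to hx hhg hx hx xh hx hhg hx hx xh hx hx xh hx hhg; joining the 15 pieces gives the next term.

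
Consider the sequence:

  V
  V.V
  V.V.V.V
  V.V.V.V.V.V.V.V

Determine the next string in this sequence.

Every step duplicates the string with '.' between the halves.
Doubling V.V.V.V.V.V.V.V with '.' between the halves:

V.V.V.V.V.V.V.V.V.V.V.V.V.V.V.V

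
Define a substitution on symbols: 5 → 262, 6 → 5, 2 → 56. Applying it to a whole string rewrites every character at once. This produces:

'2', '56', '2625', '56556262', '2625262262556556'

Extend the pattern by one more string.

Rewriting the 16 symbols of 2625262262556556 one by one yields 56 5 56 262 56 5 56 56 5 56 262 262 5 262 262 5; concatenated:

56556262565565655626226252622625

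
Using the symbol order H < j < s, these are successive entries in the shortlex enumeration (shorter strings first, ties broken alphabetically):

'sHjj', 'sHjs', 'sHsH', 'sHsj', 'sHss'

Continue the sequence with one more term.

The successor of sHss increments the rightmost position that isn't already s and resets every position after it to H.

sjHH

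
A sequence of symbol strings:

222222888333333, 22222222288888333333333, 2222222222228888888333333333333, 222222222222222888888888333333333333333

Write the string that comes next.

Each string has the form 2^{3n} 8^{2n-1} 3^{3n}, where the shown terms are n = 2, 3, 4, 5.
For the next term, n = 6, so the run lengths are 18, 11, 18.

22222222222222222288888888888333333333333333333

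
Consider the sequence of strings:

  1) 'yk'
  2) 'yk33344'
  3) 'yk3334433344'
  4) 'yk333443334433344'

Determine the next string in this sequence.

Each term is the previous one with 33344 appended.
One more step from yk333443334433344 gives the answer.

yk33344333443334433344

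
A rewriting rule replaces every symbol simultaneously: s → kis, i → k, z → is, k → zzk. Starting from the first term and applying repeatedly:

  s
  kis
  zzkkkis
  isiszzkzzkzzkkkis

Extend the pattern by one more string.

kkiskkisisiszzkisiszzkisiszzkzzkzzkkkis

Replace each of the 17 characters of isiszzkzzkzzkkkis in place — k kis k kis is is zzk is is zzk is is zzk zzk zzk k kis — and concatenate.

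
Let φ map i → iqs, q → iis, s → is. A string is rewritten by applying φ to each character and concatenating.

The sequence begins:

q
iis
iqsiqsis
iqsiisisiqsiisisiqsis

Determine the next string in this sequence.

Applying the rule to each of the 21 symbols of iqsiisisiqsiisisiqsis gives the pieces iqs iis is iqs iqs is iqs is iqs iis is iqs iqs is iqs is iqs iis is iqs is, which concatenate to the answer.

iqsiisisiqsiqsisiqsisiqsiisisiqsiqsisiqsisiqsiisisiqsis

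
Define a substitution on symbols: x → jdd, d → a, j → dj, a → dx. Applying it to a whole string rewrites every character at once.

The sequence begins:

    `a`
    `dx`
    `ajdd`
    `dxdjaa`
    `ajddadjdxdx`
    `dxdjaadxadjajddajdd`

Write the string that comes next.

ajddadjdxdxajdddxadjdxdjaadxdjaa

Applying the rule to each of the 19 symbols of dxdjaadxadjajddajdd gives the pieces a jdd a dj dx dx a jdd dx a dj dx dj a a dx dj a a, which concatenate to the answer.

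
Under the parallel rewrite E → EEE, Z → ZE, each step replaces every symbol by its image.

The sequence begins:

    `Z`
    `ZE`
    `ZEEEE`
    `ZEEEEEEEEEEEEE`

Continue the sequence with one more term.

Rewriting the 14 symbols of ZEEEEEEEEEEEEE one by one yields ZE EEE EEE EEE EEE EEE EEE EEE EEE EEE EEE EEE EEE EEE; concatenated:

ZEEEEEEEEEEEEEEEEEEEEEEEEEEEEEEEEEEEEEEEE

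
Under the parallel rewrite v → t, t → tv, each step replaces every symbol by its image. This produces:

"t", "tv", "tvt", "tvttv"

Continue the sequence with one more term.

Expanding tvttv: t→tv, v→t, t→tv, t→tv, v→t. Concatenated: tv t tv tv t.

tvttvtvt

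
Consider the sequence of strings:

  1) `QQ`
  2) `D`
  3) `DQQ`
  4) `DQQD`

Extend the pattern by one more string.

DQQDDQQ

Each term (from the third on) is the previous term followed by the one before it: term 3 = D·QQ = DQQ.
So term 5 is DQQD·DQQ.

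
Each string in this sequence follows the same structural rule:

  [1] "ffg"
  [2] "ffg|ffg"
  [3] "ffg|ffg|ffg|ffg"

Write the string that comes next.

ffg|ffg|ffg|ffg|ffg|ffg|ffg|ffg

Each string is two copies of the previous one joined by '|'.
So the next term is two copies of ffg|ffg|ffg|ffg with '|' between the halves.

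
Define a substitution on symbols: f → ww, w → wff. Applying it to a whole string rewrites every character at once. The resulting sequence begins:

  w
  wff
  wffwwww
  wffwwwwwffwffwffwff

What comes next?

wffwwwwwffwffwffwffwffwwwwwffwwwwwffwwwwwffwwww

Applying the rule to each of the 19 symbols of wffwwwwwffwffwffwff gives the pieces wff ww ww wff wff wff wff wff ww ww wff ww ww wff ww ww wff ww ww, which concatenate to the answer.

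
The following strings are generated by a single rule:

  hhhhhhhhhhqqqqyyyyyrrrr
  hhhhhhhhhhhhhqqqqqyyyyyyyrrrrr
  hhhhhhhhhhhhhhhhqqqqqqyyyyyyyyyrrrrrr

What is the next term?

The n-th term is 3n+1 h's then n+1 q's then 2n-1 y's then n+1 r's, where the shown terms are n = 3, 4, 5.
Setting n = 6 gives 19, 7, 11, 7 characters in each block.

hhhhhhhhhhhhhhhhhhhqqqqqqqyyyyyyyyyyyrrrrrrr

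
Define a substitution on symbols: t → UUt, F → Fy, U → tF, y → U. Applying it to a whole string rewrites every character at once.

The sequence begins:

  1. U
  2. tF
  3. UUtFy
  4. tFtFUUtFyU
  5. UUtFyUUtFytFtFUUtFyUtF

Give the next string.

Rewriting the 22 symbols of UUtFyUUtFytFtFUUtFyUtF one by one yields tF tF UUt Fy U tF tF UUt Fy U UUt Fy UUt Fy tF tF UUt Fy U tF UUt Fy; concatenated:

tFtFUUtFyUtFtFUUtFyUUUtFyUUtFytFtFUUtFyUtFUUtFy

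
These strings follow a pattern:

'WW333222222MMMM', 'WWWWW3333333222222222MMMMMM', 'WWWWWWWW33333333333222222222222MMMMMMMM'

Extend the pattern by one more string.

WWWWWWWWWWW333333333333333222222222222222MMMMMMMMMM

Reading off run lengths: W runs 2, 5, 8; 3 runs 3, 7, 11; 2 runs 6, 9, 12; M runs 4, 6, 8 — each is linear in n (n = 1, 2, …).
Setting n = 4 gives 11, 15, 15, 10 characters in each block.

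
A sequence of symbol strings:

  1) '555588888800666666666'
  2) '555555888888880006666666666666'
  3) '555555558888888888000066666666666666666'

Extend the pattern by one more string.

Term n consists of 2n 5's, followed by 2n+2 8's, followed by n 0's, followed by 4n+1 6's, where the shown terms are n = 2, 3, 4.
Setting n = 5 gives 10, 12, 5, 21 characters in each block.

555555555588888888888800000666666666666666666666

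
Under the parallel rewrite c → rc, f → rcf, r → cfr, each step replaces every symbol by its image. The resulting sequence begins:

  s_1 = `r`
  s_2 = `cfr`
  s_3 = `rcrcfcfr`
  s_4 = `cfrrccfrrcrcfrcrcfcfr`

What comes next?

Applying the rule to each of the 21 symbols of cfrrccfrrcrcfrcrcfcfr gives the pieces rc rcf cfr cfr rc rc rcf cfr cfr rc cfr rc rcf cfr rc cfr rc rcf rc rcf cfr, which concatenate to the answer.

rcrcfcfrcfrrcrcrcfcfrcfrrccfrrcrcfcfrrccfrrcrcfrcrcfcfr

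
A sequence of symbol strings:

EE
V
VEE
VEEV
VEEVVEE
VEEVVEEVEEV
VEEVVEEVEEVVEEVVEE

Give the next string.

From term 3 onward, concatenate the last term with the second-to-last: V·EE = VEE, VEE·V = VEEV, …
Continuing: VEEVVEEVEEVVEEVVEE · VEEVVEEVEEV gives term 8.

VEEVVEEVEEVVEEVVEEVEEVVEEVEEV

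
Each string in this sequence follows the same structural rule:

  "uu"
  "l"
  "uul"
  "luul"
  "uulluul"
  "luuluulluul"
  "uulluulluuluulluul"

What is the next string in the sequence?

luuluulluuluulluulluuluulluul

This is a Fibonacci-style word recurrence s(k) = s(k−2)·s(k−1): e.g. uu·l = uul.
Continuing: luuluulluul · uulluulluuluulluul gives term 8.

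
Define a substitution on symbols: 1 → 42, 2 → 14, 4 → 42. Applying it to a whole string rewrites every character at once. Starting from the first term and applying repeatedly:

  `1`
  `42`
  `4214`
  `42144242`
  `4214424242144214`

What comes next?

42144242421442144214424242144242

Replace each of the 16 characters of 4214424242144214 in place — 42 14 42 42 42 14 42 14 42 14 42 42 42 14 42 42 — and concatenate.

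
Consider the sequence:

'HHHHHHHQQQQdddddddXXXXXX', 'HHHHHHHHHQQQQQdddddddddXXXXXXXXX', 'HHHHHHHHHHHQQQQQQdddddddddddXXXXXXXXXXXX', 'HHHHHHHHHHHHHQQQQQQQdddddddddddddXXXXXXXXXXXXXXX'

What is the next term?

HHHHHHHHHHHHHHHQQQQQQQQdddddddddddddddXXXXXXXXXXXXXXXXXX

Each string has the form H^{2n+3} Q^{n+2} d^{2n+3} X^{3n}, where the shown terms are n = 2, 3, 4, 5.
For the next term, n = 6, so the run lengths are 15, 8, 15, 18.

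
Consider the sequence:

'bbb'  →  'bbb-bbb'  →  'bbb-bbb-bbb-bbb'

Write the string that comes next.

bbb-bbb-bbb-bbb-bbb-bbb-bbb-bbb

Each string is two copies of the previous one joined by '-'.
So the next term is two copies of bbb-bbb-bbb-bbb with '-' between the halves.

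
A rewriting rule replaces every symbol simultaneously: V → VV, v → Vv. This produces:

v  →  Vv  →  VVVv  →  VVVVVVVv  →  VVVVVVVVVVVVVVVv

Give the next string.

VVVVVVVVVVVVVVVVVVVVVVVVVVVVVVVv

Replace each of the 16 characters of VVVVVVVVVVVVVVVv in place — VV VV VV VV VV VV VV VV VV VV VV VV VV VV VV Vv — and concatenate.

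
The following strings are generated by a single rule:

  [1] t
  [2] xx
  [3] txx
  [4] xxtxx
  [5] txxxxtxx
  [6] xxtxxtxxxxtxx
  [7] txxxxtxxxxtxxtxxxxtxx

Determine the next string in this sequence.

xxtxxtxxxxtxxtxxxxtxxxxtxxtxxxxtxx

This is a Fibonacci-style word recurrence s(k) = s(k−2)·s(k−1): e.g. t·xx = txx.
The next term joins xxtxxtxxxxtxx and txxxxtxxxxtxxtxxxxtxx.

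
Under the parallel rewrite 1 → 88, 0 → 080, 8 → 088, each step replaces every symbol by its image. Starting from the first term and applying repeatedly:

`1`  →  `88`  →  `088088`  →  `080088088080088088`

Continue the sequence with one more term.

Rewriting the 18 symbols of 080088088080088088 one by one yields 080 088 080 080 088 088 080 088 088 080 088 080 080 088 088 080 088 088; concatenated:

080088080080088088080088088080088080080088088080088088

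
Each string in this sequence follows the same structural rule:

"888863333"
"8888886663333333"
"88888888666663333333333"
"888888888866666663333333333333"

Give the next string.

Reading off run lengths: 8 runs 4, 6, 8, 10; 6 runs 1, 3, 5, 7; 3 runs 4, 7, 10, 13 — each is linear in n (n = 1, 2, …).
For the next term, n = 5, so the run lengths are 12, 9, 16.

8888888888886666666663333333333333333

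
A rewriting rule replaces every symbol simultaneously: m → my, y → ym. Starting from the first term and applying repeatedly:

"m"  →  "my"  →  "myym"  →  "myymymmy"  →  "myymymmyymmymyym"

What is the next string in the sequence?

Applying the rule to each of the 16 symbols of myymymmyymmymyym gives the pieces my ym ym my ym my my ym ym my my ym my ym ym my, which concatenate to the answer.

myymymmyymmymyymymmymyymmyymymmy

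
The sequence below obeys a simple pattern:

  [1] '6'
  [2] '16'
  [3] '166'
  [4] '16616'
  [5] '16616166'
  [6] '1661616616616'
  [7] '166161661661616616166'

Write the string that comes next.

This is a Fibonacci-style word recurrence s(k) = s(k−1)·s(k−2): e.g. 16·6 = 166.
The next term joins 166161661661616616166 and 1661616616616.

1661616616616166161661661616616616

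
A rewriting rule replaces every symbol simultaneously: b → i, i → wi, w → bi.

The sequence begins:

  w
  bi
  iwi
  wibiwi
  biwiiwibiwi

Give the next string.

Expanding biwiiwibiwi: b→i, i→wi, w→bi, i→wi, i→wi, w→bi, i→wi, b→i, i→wi, w→bi, i→wi. Concatenated: i wi bi wi wi bi wi i wi bi wi.

iwibiwiwibiwiiwibiwi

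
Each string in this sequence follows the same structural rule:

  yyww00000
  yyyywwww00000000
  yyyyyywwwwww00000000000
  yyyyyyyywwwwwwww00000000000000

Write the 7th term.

yyyyyyyyyyyyyywwwwwwwwwwwwww00000000000000000000000

The n-th term is 2n y's then 2n w's then 3n+2 0's (n = 1, 2, …).
At n = 7 the blocks have lengths 14, 14, 23.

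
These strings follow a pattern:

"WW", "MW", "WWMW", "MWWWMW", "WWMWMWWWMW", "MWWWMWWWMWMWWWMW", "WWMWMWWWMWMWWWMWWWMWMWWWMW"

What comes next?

This is a Fibonacci-style word recurrence s(k) = s(k−2)·s(k−1): e.g. WW·MW = WWMW.
So term 8 is MWWWMWWWMWMWWWMW·WWMWMWWWMWMWWWMWWWMWMWWWMW.

MWWWMWWWMWMWWWMWWWMWMWWWMWMWWWMWWWMWMWWWMW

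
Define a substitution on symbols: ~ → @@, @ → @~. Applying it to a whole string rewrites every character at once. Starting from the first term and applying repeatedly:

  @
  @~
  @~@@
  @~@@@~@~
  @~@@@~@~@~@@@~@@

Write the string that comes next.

@~@@@~@~@~@@@~@@@~@@@~@~@~@@@~@~

φ(@~@@@~@~@~@@@~@@) expands symbol-by-symbol to @~ @@ @~ @~ @~ @@ @~ @@ @~ @@ @~ @~ @~ @@ @~ @~; joining the 16 pieces gives the next term.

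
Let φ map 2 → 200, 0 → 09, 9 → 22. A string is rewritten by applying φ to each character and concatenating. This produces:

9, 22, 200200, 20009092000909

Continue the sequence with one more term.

Applying the rule to each of the 14 symbols of 20009092000909 gives the pieces 200 09 09 09 22 09 22 200 09 09 09 22 09 22, which concatenate to the answer.

200090909220922200090909220922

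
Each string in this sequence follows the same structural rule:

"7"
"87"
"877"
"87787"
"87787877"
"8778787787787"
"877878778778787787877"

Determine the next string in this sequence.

Each term (from the third on) is the previous term followed by the one before it: term 3 = 87·7 = 877.
Continuing: 877878778778787787877 · 8778787787787 gives term 8.

8778787787787877878778778787787787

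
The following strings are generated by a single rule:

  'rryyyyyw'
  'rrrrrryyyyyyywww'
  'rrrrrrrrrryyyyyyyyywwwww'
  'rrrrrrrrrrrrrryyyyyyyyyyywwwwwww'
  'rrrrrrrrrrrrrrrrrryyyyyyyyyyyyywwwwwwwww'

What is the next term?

rrrrrrrrrrrrrrrrrrrrrryyyyyyyyyyyyyyywwwwwwwwwww

Term n consists of 4n-2 r's, followed by 2n+3 y's, followed by 2n-1 w's (n = 1, 2, …).
At n = 6 the blocks have lengths 22, 15, 11.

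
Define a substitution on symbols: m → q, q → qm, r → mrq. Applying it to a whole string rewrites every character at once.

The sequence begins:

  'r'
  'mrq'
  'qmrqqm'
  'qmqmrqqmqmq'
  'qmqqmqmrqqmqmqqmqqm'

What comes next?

qmqqmqmqqmqmrqqmqmqqmqqmqmqqmqmq

Applying the rule to each of the 19 symbols of qmqqmqmrqqmqmqqmqqm gives the pieces qm q qm qm q qm q mrq qm qm q qm q qm qm q qm qm q, which concatenate to the answer.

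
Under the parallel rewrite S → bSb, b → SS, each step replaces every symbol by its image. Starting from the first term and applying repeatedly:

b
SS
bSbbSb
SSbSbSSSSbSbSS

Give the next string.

Rewriting the 14 symbols of SSbSbSSSSbSbSS one by one yields bSb bSb SS bSb SS bSb bSb bSb bSb SS bSb SS bSb bSb; concatenated:

bSbbSbSSbSbSSbSbbSbbSbbSbSSbSbSSbSbbSb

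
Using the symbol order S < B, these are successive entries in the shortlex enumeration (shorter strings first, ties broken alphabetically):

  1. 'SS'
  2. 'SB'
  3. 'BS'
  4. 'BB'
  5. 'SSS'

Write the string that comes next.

SSB

Find the rightmost character of SSS below B, bump it to the next letter, and reset everything to its right to S.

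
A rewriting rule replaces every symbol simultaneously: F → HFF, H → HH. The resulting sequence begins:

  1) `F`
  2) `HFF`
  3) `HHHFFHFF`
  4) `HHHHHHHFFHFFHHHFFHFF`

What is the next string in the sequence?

HHHHHHHHHHHHHHHFFHFFHHHFFHFFHHHHHHHFFHFFHHHFFHFF

φ(HHHHHHHFFHFFHHHFFHFF) expands symbol-by-symbol to HH HH HH HH HH HH HH HFF HFF HH HFF HFF HH HH HH HFF HFF HH HFF HFF; joining the 20 pieces gives the next term.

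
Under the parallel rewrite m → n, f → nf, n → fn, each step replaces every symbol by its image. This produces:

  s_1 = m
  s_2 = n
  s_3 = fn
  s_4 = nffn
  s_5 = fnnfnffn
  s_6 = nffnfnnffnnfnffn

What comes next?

Replace each of the 16 characters of nffnfnnffnnfnffn in place — fn nf nf fn nf fn fn nf nf fn fn nf fn nf nf fn — and concatenate.

fnnfnffnnffnfnnfnffnfnnffnnfnffn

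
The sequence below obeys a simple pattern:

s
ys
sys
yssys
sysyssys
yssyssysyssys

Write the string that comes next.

sysyssysyssyssysyssys

Each term (from the third on) is the two preceding terms concatenated in order: term 3 = s·ys = sys.
The next term joins sysyssys and yssyssysyssys.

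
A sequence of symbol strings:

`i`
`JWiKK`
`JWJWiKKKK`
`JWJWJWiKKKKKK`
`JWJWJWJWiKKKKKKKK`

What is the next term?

JWJWJWJWJWiKKKKKKKKKK

s(k+1) = JW·s(k)·KK, so each term gains JW as a prefix and KK as a suffix.
So the next term is JW·JWJWJWJWiKKKKKKKK·KK.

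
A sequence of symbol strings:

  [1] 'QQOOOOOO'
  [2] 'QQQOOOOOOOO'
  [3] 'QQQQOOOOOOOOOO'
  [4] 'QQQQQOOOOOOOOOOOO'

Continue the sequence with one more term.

QQQQQQOOOOOOOOOOOOOO

Each string has the form Q^{n-1} O^{2n}, where the shown terms are n = 3, 4, 5, 6.
At n = 7 the blocks have lengths 6, 14.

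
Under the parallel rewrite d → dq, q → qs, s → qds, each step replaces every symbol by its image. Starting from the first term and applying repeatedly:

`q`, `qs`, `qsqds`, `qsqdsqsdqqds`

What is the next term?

Expanding qsqdsqsdqqds: q→qs, s→qds, q→qs, d→dq, s→qds, q→qs, s→qds, d→dq, q→qs, q→qs, d→dq, s→qds. Concatenated: qs qds qs dq qds qs qds dq qs qs dq qds.

qsqdsqsdqqdsqsqdsdqqsqsdqqds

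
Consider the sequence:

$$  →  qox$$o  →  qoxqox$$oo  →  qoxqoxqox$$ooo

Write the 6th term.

Every step adds qox to the front and o to the end of the previous string.
From qoxqoxqox$$ooo, 2 further steps: qoxqoxqox$$ooo → qoxqoxqoxqox$$oooo → (answer).

qoxqoxqoxqoxqox$$ooooo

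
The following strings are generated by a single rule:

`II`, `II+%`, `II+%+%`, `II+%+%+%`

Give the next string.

Every step adds +% to the end: s(k+1) = s(k)·+%.
Applying this once more to II+%+%+%:

II+%+%+%+%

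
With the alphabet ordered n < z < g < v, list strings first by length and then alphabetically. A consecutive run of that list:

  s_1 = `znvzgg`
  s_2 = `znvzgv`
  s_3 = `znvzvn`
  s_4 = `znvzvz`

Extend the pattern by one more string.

znvzvg

Find the rightmost character of znvzvz below v, bump it to the next letter, and reset everything to its right to n.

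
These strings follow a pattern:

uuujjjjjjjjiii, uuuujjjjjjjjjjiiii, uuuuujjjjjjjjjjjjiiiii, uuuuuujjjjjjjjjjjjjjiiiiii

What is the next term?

The n-th term is n u's then 2n+2 j's then n i's, where the shown terms are n = 3, 4, 5, 6.
For the next term, n = 7, so the run lengths are 7, 16, 7.

uuuuuuujjjjjjjjjjjjjjjjiiiiiii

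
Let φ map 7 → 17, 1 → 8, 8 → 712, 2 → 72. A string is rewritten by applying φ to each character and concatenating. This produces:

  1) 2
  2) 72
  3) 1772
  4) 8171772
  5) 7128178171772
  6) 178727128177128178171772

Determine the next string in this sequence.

Replace each of the 24 characters of 178727128177128178171772 in place — 8 17 712 17 72 17 8 72 712 8 17 17 8 72 712 8 17 712 8 17 8 17 17 72 — and concatenate.

817712177217872712817178727128177128178171772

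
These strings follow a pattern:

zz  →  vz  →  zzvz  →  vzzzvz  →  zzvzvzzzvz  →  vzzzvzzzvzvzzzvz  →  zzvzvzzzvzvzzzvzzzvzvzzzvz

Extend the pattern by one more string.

vzzzvzzzvzvzzzvzzzvzvzzzvzvzzzvzzzvzvzzzvz

This is a Fibonacci-style word recurrence s(k) = s(k−2)·s(k−1): e.g. zz·vz = zzvz.
The next term joins vzzzvzzzvzvzzzvz and zzvzvzzzvzvzzzvzzzvzvzzzvz.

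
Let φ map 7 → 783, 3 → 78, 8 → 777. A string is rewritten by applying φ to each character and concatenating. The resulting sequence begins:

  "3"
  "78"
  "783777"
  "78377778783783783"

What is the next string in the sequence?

Applying the rule to each of the 17 symbols of 78377778783783783 gives the pieces 783 777 78 783 783 783 783 777 783 777 78 783 777 78 783 777 78, which concatenate to the answer.

78377778783783783783777783777787837777878377778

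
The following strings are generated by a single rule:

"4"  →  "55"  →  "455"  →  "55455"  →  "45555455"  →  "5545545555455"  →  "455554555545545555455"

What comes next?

Each term (from the third on) is the two preceding terms concatenated in order: term 3 = 4·55 = 455.
The next term joins 5545545555455 and 455554555545545555455.

5545545555455455554555545545555455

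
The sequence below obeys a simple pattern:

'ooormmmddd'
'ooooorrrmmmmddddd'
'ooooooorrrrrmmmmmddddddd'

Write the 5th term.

Each string has the form o^{2n+1} r^{2n-1} m^{n+2} d^{2n+1} (n = 1, 2, …).
At n = 5 the blocks have lengths 11, 9, 7, 11.

ooooooooooorrrrrrrrrmmmmmmmddddddddddd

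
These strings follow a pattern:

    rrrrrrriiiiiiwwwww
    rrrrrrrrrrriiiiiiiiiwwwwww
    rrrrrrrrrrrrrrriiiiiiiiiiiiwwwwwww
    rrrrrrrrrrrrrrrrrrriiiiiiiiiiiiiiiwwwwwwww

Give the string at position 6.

rrrrrrrrrrrrrrrrrrrrrrrrrrriiiiiiiiiiiiiiiiiiiiiwwwwwwwwww

The n-th term is 4n-1 r's then 3n i's then n+3 w's, where the shown terms are n = 2, 3, 4, 5.
Setting n = 7 gives 27, 21, 10 characters in each block.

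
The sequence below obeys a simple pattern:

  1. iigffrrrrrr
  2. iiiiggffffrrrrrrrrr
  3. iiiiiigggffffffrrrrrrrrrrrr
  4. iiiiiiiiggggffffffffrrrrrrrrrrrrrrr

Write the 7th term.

iiiiiiiiiiiiiigggggggffffffffffffffrrrrrrrrrrrrrrrrrrrrrrrr

The n-th term is 2n-2 i's then n-1 g's then 2n-2 f's then 3n r's, where the shown terms are n = 2, 3, 4, 5.
Setting n = 8 gives 14, 7, 14, 24 characters in each block.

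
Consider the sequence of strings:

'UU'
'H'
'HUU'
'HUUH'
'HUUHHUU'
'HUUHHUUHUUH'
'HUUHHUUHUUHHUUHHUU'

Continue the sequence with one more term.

HUUHHUUHUUHHUUHHUUHUUHHUUHUUH

Each term (from the third on) is the previous term followed by the one before it: term 3 = H·UU = HUU.
Continuing: HUUHHUUHUUHHUUHHUU · HUUHHUUHUUH gives term 8.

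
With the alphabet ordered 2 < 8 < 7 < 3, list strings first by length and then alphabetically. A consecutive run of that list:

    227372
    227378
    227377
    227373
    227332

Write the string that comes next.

Find the rightmost character of 227332 below 3, bump it to the next letter, and reset everything to its right to 2.

227338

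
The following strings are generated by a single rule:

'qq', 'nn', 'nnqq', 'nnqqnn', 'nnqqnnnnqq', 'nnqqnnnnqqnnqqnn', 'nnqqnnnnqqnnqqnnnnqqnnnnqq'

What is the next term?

This is a Fibonacci-style word recurrence s(k) = s(k−1)·s(k−2): e.g. nn·qq = nnqq.
The next term joins nnqqnnnnqqnnqqnnnnqqnnnnqq and nnqqnnnnqqnnqqnn.

nnqqnnnnqqnnqqnnnnqqnnnnqqnnqqnnnnqqnnqqnn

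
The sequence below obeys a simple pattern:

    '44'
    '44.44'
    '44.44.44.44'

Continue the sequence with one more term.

44.44.44.44.44.44.44.44

Each string is two copies of the previous one joined by '.'.
So the next term is two copies of 44.44.44.44 with '.' between the halves.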